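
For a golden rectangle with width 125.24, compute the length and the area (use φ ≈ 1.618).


φ = (1 + √5) / 2 ≈ 1.618
Length = width × φ = 125.24 × 1.618 = 202.63832
≈ 202.64
Area = width × length = 125.24 × 202.63832 = 25378.4231968 ≈ 25378.42
= Length: 202.64, Area: 25378.42

Length: 202.64, Area: 25378.42


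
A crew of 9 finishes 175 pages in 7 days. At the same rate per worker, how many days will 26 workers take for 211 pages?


Days ∝ work / workers, so d₂ = d₁ × (m₁/m₂) × (w₂/w₁)
Workers factor (inverse): 9/26 ≈ 0.3462
Work factor (direct): 211/175 ≈ 1.2057
d₂ = 7 × 9/26 × 211/175 = (7 × 9 × 211) / (26 × 175) = 13293/4550
≈ 2.92 days

2.92 days


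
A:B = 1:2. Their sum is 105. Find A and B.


Let A = 1k, B = 2k.
1k + 2k = 105
3k = 105 → k = 105/3 = 35
A = 1×35 = 35, B = 2×35 = 70
= A = 35, B = 70

A = 35, B = 70


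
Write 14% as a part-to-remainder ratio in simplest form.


14% means 14 parts out of 100; remainder = 86
Part : remainder = 14:86
GCD = 2
= 7:43

7:43


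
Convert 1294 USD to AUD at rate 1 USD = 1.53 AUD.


Amount × rate = 1294 × 1.53
= 1979.82 AUD

1979.82 AUD


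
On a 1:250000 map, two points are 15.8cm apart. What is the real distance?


Real distance = map distance × scale
= 15.8cm × 250000
= 3950000 cm = 39500.0 m
= 39.500 km

39.500 km


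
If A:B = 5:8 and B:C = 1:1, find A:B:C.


Match B: multiply A:B by 1 → 5:8
Multiply B:C by 8 → 8:8
Combined: 5:8:8
GCD = 1
= 5:8:8

5:8:8


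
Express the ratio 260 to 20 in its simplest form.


GCD(260, 20) = 20
260/20 : 20/20
= 13:1

13:1


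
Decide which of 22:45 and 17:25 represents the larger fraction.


22/45 = 0.4889
17/25 = 0.6800
0.4889 < 0.6800, so 22:45 is less
= 17:25

17:25


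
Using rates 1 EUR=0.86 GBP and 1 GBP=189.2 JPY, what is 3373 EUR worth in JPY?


Step 1: 3373 EUR × 0.86 = 2900.78 GBP
Step 2: 2900.78 GBP × 189.2 = 548827.58 JPY
Implied rate EUR→JPY = 0.86 × 189.2 = 162.7120
= 548827.58 JPY

548827.58 JPY


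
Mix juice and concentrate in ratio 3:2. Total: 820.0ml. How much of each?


Total parts = 3 + 2 = 5
juice: 820.0 × 3/5 = 492.0ml
concentrate: 820.0 × 2/5 = 328.0ml
= 492.0ml and 328.0ml

492.0ml and 328.0ml


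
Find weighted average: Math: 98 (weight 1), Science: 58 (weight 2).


Numerator = 98×1 + 58×2
= 98 + 116
= 214
Total weight = 3
Weighted avg = 214/3
= 71.33

71.33


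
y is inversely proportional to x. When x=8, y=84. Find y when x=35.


Inverse proportion: x × y = constant
k = 8 × 84 = 672
y₂ = k / 35 = 672 / 35
= 19.20

19.20


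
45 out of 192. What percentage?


Percentage = (part / whole) × 100
= (45 / 192) × 100
≈ 23.44%

23.44%


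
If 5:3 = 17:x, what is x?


Cross multiply: 5 × x = 3 × 17
5x = 51
x = 51 / 5
= 10.20

10.20


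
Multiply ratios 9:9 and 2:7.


Compound ratio = (9×2) : (9×7)
= 18:63
GCD = 9
= 2:7

2:7


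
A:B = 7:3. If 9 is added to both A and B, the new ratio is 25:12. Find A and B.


Let A = 7k, B = 3k.
(7k + 9) / (3k + 9) = 25/12
Cross-multiply: 12(7k + 9) = 25(3k + 9)
84k + 108 = 75k + 225
84k - 75k = 225 - 108
9k = 117
k = 117/9 = 13
A = 7×13 = 91, B = 3×13 = 39
= A = 91, B = 39

A = 91, B = 39


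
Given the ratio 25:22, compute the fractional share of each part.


Total parts = 25 + 22 = 47
First part: 25/47 = 25/47
Second part: 22/47 = 22/47
= 25/47 and 22/47

25/47 and 22/47


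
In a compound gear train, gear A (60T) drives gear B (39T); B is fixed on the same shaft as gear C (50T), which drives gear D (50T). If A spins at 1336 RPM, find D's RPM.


Stage 1: RPM_B = RPM_A × t_A/t_B = 1336 × 60/39 = 80160/39 ≈ 2055.38
B and C share a shaft → RPM_C = RPM_B
Stage 2: RPM_D = RPM_C × t_C/t_D = RPM_A × (t_A×t_C)/(t_B×t_D)
Overall ratio = (60×50)/(39×50) = 3000/1950
RPM_D = 1336 × 3000/1950 = 4008000/1950
≈ 2055.38 RPM

2055.38 RPM


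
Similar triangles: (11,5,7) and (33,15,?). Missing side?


Scale factor = 33/11 = 3
Missing side = 7 × 3
= 21.0

21.0


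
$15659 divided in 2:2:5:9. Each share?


Total parts = 2 + 2 + 5 + 9 = 18
Part 1: 15659 × 2/18 = 1739.89
Part 2: 15659 × 2/18 = 1739.89
Part 3: 15659 × 5/18 = 4349.72
Part 4: 15659 × 9/18 = 7829.50
= Part 1: $1739.89, Part 2: $1739.89, Part 3: $4349.72, Part 4: $7829.50

Part 1: $1739.89, Part 2: $1739.89, Part 3: $4349.72, Part 4: $7829.50


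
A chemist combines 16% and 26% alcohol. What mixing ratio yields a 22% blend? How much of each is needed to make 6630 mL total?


Let x parts of 16% mix with y parts of 26%.
16x + 26y = 22(x + y)
16x + 26y = 22x + 22y
x(16 - 22) = y(22 - 26)
x/y = (26 - 22)/(22 - 16) = 4/6
Simplify: 2:3
Total parts = 5; one part = 6630/5 = 1326.00 mL
16% solution: 2×1326.00 = 2652.00 mL
26% solution: 3×1326.00 = 3978.00 mL
= ratio 2:3; 2652.00 mL and 3978.00 mL

ratio 2:3; 2652.00 mL and 3978.00 mL


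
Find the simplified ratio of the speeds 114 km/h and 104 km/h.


Ratio = 114:104
GCD = 2
Simplified = 57:52
Time ratio (same distance) = 52:57
Speed ratio = 57:52

57:52


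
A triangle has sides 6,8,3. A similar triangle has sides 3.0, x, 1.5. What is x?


Scale factor = 3.0/6 = 0.5
Missing side = 8 × 0.5
= 4.0

4.0


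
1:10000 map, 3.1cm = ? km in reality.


Real distance = map distance × scale
= 3.1cm × 10000
= 31000 cm = 310.0 m
= 0.310 km

0.310 km


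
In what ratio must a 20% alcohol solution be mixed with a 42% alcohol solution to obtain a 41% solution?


Let x parts of 20% mix with y parts of 42%.
20x + 42y = 41(x + y)
20x + 42y = 41x + 41y
x(20 - 41) = y(41 - 42)
x/y = (42 - 41)/(41 - 20) = 1/21
Simplify: 1:21
= 1:21

1:21


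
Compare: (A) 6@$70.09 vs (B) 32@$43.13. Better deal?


Deal A: $70.09/6 = $11.6817/unit
Deal B: $43.13/32 = $1.3478/unit
B is cheaper per unit
= Deal B

Deal B


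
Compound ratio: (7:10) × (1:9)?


Compound ratio = (7×1) : (10×9)
= 7:90
GCD = 1
= 7:90

7:90


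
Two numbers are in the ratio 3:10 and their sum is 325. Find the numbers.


Let A = 3k, B = 10k.
3k + 10k = 325
13k = 325 → k = 325/13 = 25
A = 3×25 = 75, B = 10×25 = 250
= A = 75, B = 250

A = 75, B = 250


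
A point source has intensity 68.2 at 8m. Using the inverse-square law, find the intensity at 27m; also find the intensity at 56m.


I₁d₁² = I₂d₂²
I at 27m = 68.2 × (8/27)² = 68.2 × 64/729 = 4364.8/729 ≈ 5.9874
I at 56m = 68.2 × (8/56)² = 68.2 × 64/3136 = 4364.8/3136 ≈ 1.3918
= 5.9874 and 1.3918

5.9874 and 1.3918


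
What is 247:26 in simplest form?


GCD(247, 26) = 13
247/13 : 26/13
= 19:2

19:2


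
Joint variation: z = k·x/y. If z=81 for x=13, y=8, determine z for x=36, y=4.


z = k·x/y
Solve for k using the known point: k = z·y/x = 81×8/13 = 648/13 ≈ 49.8462
Now evaluate at x=36, y=4:
z = k × 36 / 4 = (648 × 36) / (13 × 4) = 23328/52
≈ 448.6154

448.6154


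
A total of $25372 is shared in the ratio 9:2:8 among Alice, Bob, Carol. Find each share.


Total parts = 9 + 2 + 8 = 19
Alice: 25372 × 9/19 = 12018.32
Bob: 25372 × 2/19 = 2670.74
Carol: 25372 × 8/19 = 10682.95
= Alice: $12018.32, Bob: $2670.74, Carol: $10682.95

Alice: $12018.32, Bob: $2670.74, Carol: $10682.95


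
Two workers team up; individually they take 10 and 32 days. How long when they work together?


Rate of A = 1/10 per day
Rate of B = 1/32 per day
Combined rate = 1/10 + 1/32 = 42/320 ≈ 0.1313 per day
Days = 1 / combined rate = 320/42
≈ 7.62 days

7.62 days


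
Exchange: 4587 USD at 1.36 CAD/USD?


Amount × rate = 4587 × 1.36
= 6238.32 CAD

6238.32 CAD


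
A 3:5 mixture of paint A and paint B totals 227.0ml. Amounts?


Total parts = 3 + 5 = 8
paint A: 227.0 × 3/8 = 85.1ml
paint B: 227.0 × 5/8 = 141.9ml
= 85.1ml and 141.9ml

85.1ml and 141.9ml


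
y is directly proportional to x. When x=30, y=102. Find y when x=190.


Direct proportion: y/x = constant
k = 102/30 = 3.4000
y₂ = k × 190 = 102 × 190 / 30 = 19380/30
= 646.00

646.00


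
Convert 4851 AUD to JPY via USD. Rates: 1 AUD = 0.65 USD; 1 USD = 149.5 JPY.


Step 1: 4851 AUD × 0.65 = 3153.15 USD
Step 2: 3153.15 USD × 149.5 = 471395.93 JPY
Implied rate AUD→JPY = 0.65 × 149.5 = 97.1750
= 471395.93 JPY

471395.93 JPY


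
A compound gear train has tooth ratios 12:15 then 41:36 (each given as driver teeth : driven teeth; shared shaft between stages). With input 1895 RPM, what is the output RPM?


Stage 1: RPM_B = RPM_A × t_A/t_B = 1895 × 12/15 = 22740/15 = 1516.00
B and C share a shaft → RPM_C = RPM_B
Stage 2: RPM_D = RPM_C × t_C/t_D = RPM_A × (t_A×t_C)/(t_B×t_D)
Overall ratio = (12×41)/(15×36) = 492/540
RPM_D = 1895 × 492/540 = 932340/540
≈ 1726.56 RPM

1726.56 RPM


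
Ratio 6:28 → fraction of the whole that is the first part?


Total parts = 6 + 28 = 34
First part: 6/34 = 3/17
= 3/17

3/17


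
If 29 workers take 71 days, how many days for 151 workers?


Inverse proportion: x × y = constant
k = 29 × 71 = 2059
y₂ = k / 151 = 2059 / 151
= 13.64

13.64


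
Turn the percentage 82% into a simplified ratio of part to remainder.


82% means 82 parts out of 100; remainder = 18
Part : remainder = 82:18
GCD = 2
= 41:9

41:9


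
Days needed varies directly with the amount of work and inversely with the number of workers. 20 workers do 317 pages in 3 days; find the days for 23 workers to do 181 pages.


Days ∝ work / workers, so d₂ = d₁ × (m₁/m₂) × (w₂/w₁)
Workers factor (inverse): 20/23 ≈ 0.8696
Work factor (direct): 181/317 ≈ 0.5710
d₂ = 3 × 20/23 × 181/317 = (3 × 20 × 181) / (23 × 317) = 10860/7291
≈ 1.49 days

1.49 days


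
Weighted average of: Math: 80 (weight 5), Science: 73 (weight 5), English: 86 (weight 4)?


Numerator = 80×5 + 73×5 + 86×4
= 400 + 365 + 344
= 1109
Total weight = 14
Weighted avg = 1109/14
= 79.21

79.21


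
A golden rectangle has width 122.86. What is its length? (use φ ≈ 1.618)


φ = (1 + √5) / 2 ≈ 1.618
Length = width × φ = 122.86 × 1.618 = 198.78748
≈ 198.79

198.79


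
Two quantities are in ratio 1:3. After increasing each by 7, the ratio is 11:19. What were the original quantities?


Let A = 1k, B = 3k.
(1k + 7) / (3k + 7) = 11/19
Cross-multiply: 19(1k + 7) = 11(3k + 7)
19k + 133 = 33k + 77
19k - 33k = 77 - 133
-14k = -56
k = -56/-14 = 4
A = 1×4 = 4, B = 3×4 = 12
= A = 4, B = 12

A = 4, B = 12


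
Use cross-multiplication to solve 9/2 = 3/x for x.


Cross multiply: 9 × x = 2 × 3
9x = 6
x = 6 / 9
= 0.67

0.67


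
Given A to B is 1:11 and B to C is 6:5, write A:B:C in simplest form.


Match B: multiply A:B by 6 → 6:66
Multiply B:C by 11 → 66:55
Combined: 6:66:55
GCD = 1
= 6:66:55

6:66:55


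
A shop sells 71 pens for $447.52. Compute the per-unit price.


Unit rate = total / quantity
= 447.52 / 71
= $6.30 per unit

$6.30 per unit


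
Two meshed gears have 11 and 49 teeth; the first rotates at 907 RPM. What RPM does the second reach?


Gear ratio = 11:49 = 11:49
RPM_B = RPM_A × (teeth_A / teeth_B)
= 907 × (11/49)
= 203.6 RPM

203.6 RPM


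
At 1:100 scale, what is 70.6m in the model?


Model size = real / scale
= 70.6 / 100
= 0.7060 m

0.7060 m


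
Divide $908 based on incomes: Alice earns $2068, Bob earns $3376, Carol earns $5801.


Total income = 2068 + 3376 + 5801 = $11245
Alice: $908 × 2068/11245 = $166.98
Bob: $908 × 3376/11245 = $272.60
Carol: $908 × 5801/11245 = $468.41
= Alice: $166.98, Bob: $272.60, Carol: $468.41

Alice: $166.98, Bob: $272.60, Carol: $468.41


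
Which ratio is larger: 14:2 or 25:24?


14/2 = 7.0000
25/24 = 1.0417
7.0000 > 1.0417, so 14:2 is greater
= 14:2

14:2


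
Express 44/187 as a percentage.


Percentage = (part / whole) × 100
= (44 / 187) × 100
≈ 23.53%

23.53%


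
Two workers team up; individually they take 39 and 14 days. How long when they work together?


Rate of A = 1/39 per day
Rate of B = 1/14 per day
Combined rate = 1/39 + 1/14 = 53/546 ≈ 0.0971 per day
Days = 1 / combined rate = 546/53
≈ 10.30 days

10.30 days


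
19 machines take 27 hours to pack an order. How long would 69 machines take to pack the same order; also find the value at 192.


Inverse proportion: x × y = constant
k = 19 × 27 = 513
At x=69: k/69 = 7.43
At x=192: k/192 = 2.67
= 7.43 and 2.67

7.43 and 2.67


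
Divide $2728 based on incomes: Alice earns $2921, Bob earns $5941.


Total income = 2921 + 5941 = $8862
Alice: $2728 × 2921/8862 = $899.17
Bob: $2728 × 5941/8862 = $1828.83
= Alice: $899.17, Bob: $1828.83

Alice: $899.17, Bob: $1828.83


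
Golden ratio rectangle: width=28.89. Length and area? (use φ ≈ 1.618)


φ = (1 + √5) / 2 ≈ 1.618
Length = width × φ = 28.89 × 1.618 = 46.74402
≈ 46.74
Area = width × length = 28.89 × 46.74402 = 1350.4347378 ≈ 1350.43
= Length: 46.74, Area: 1350.43

Length: 46.74, Area: 1350.43


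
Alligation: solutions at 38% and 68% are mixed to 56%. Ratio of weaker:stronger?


Let x parts of 38% mix with y parts of 68%.
38x + 68y = 56(x + y)
38x + 68y = 56x + 56y
x(38 - 56) = y(56 - 68)
x/y = (68 - 56)/(56 - 38) = 12/18
Simplify: 2:3
= 2:3

2:3


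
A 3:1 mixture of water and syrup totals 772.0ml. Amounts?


Total parts = 3 + 1 = 4
water: 772.0 × 3/4 = 579.0ml
syrup: 772.0 × 1/4 = 193.0ml
= 579.0ml and 193.0ml

579.0ml and 193.0ml


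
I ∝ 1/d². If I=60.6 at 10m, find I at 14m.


I₁d₁² = I₂d₂²
I₂ = I₁ × (d₁/d₂)²
= 60.6 × (10/14)²
= 60.6 × 100/196
= 6060/196
≈ 30.9184

30.9184


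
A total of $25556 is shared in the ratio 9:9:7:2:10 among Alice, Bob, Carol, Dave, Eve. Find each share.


Total parts = 9 + 9 + 7 + 2 + 10 = 37
Alice: 25556 × 9/37 = 6216.32
Bob: 25556 × 9/37 = 6216.32
Carol: 25556 × 7/37 = 4834.92
Dave: 25556 × 2/37 = 1381.41
Eve: 25556 × 10/37 = 6907.03
= Alice: $6216.32, Bob: $6216.32, Carol: $4834.92, Dave: $1381.41, Eve: $6907.03

Alice: $6216.32, Bob: $6216.32, Carol: $4834.92, Dave: $1381.41, Eve: $6907.03


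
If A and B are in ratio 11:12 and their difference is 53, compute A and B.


Let A = 11k, B = 12k.
12k - 11k = 53
1k = 53 → k = 53/1 = 53
A = 11×53 = 583, B = 12×53 = 636
= A = 583, B = 636

A = 583, B = 636


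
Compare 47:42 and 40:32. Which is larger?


47/42 = 1.1190
40/32 = 1.2500
1.1190 < 1.2500, so 47:42 is less
= 40:32

40:32


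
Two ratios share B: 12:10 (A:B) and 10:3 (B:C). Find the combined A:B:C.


Match B: multiply A:B by 10 → 120:100
Multiply B:C by 10 → 100:30
Combined: 120:100:30
GCD = 10
= 12:10:3

12:10:3


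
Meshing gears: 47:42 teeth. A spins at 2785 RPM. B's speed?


Gear ratio = 47:42 = 47:42
RPM_B = RPM_A × (teeth_A / teeth_B)
= 2785 × (47/42)
= 3116.5 RPM

3116.5 RPM


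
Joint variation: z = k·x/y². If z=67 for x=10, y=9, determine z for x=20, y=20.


z = k·x/y²
Solve for k using the known point: k = z·y²/x = 67×81/10 = 5427/10 = 542.7000
Now evaluate at x=20, y=20:
z = k × 20 / 400 = (5427 × 20) / (10 × 400) = 108540/4000
= 27.1350

27.1350


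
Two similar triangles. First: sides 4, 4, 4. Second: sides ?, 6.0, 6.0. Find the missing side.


Scale factor = 6.0/4 = 1.5
Missing side = 4 × 1.5
= 6.0

6.0


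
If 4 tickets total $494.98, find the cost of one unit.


Unit rate = total / quantity
= 494.98 / 4
= $123.75 per unit

$123.75 per unit


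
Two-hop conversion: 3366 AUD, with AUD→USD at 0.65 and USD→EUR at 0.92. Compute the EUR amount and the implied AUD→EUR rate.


Step 1: 3366 AUD × 0.65 = 2187.90 USD
Step 2: 2187.90 USD × 0.92 = 2012.87 EUR
Implied rate AUD→EUR = 0.65 × 0.92 = 0.5980
= 2012.87 EUR; implied rate 0.5980 EUR/AUD

2012.87 EUR; implied rate 0.5980 EUR/AUD


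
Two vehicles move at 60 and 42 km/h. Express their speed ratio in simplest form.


Ratio = 60:42
GCD = 6
Simplified = 10:7
Time ratio (same distance) = 7:10
Speed ratio = 10:7

10:7


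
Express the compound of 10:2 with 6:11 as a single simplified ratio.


Compound ratio = (10×6) : (2×11)
= 60:22
GCD = 2
= 30:11

30:11


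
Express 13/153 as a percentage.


Percentage = (part / whole) × 100
= (13 / 153) × 100
≈ 8.50%

8.50%


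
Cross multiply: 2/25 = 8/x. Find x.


Cross multiply: 2 × x = 25 × 8
2x = 200
x = 200 / 2
= 100.00

100.00


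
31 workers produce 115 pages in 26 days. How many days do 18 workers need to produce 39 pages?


Days ∝ work / workers, so d₂ = d₁ × (m₁/m₂) × (w₂/w₁)
Workers factor (inverse): 31/18 ≈ 1.7222
Work factor (direct): 39/115 ≈ 0.3391
d₂ = 26 × 31/18 × 39/115 = (26 × 31 × 39) / (18 × 115) = 31434/2070
≈ 15.19 days

15.19 days


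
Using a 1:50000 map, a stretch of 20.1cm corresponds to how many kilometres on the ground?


Real distance = map distance × scale
= 20.1cm × 50000
= 1005000 cm = 10050.0 m
= 10.050 km

10.050 km


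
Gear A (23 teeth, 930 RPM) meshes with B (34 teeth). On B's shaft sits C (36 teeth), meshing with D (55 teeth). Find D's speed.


Stage 1: RPM_B = RPM_A × t_A/t_B = 930 × 23/34 = 21390/34 ≈ 629.12
B and C share a shaft → RPM_C = RPM_B
Stage 2: RPM_D = RPM_C × t_C/t_D = RPM_A × (t_A×t_C)/(t_B×t_D)
Overall ratio = (23×36)/(34×55) = 828/1870
RPM_D = 930 × 828/1870 = 770040/1870
≈ 411.79 RPM

411.79 RPM


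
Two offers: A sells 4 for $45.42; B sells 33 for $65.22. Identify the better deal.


Deal A: $45.42/4 = $11.3550/unit
Deal B: $65.22/33 = $1.9764/unit
B is cheaper per unit
= Deal B

Deal B


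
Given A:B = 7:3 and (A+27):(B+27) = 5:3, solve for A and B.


Let A = 7k, B = 3k.
(7k + 27) / (3k + 27) = 5/3
Cross-multiply: 3(7k + 27) = 5(3k + 27)
21k + 81 = 15k + 135
21k - 15k = 135 - 81
6k = 54
k = 54/6 = 9
A = 7×9 = 63, B = 3×9 = 27
= A = 63, B = 27

A = 63, B = 27


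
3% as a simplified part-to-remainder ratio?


3% means 3 parts out of 100; remainder = 97
Part : remainder = 3:97
GCD = 1
= 3:97

3:97


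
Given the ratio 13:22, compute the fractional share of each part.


Total parts = 13 + 22 = 35
First part: 13/35 = 13/35
Second part: 22/35 = 22/35
= 13/35 and 22/35

13/35 and 22/35


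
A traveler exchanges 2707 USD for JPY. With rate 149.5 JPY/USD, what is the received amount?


Amount × rate = 2707 × 149.5
= 404696.50 JPY

404696.50 JPY


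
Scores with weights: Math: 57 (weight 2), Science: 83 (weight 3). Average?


Numerator = 57×2 + 83×3
= 114 + 249
= 363
Total weight = 5
Weighted avg = 363/5
= 72.60

72.60


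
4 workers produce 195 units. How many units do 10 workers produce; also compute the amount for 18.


Direct proportion: y/x = constant
k = 195/4 = 48.7500
y at x=10: k × 10 = 195 × 10 / 4 = 1950/4 = 487.50
y at x=18: k × 18 = 195 × 18 / 4 = 3510/4 = 877.50
= 487.50 and 877.50

487.50 and 877.50


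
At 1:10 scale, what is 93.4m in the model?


Model size = real / scale
= 93.4 / 10
= 9.3400 m

9.3400 m


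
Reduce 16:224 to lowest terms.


GCD(16, 224) = 16
16/16 : 224/16
= 1:14

1:14


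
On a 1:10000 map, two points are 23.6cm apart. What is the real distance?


Real distance = map distance × scale
= 23.6cm × 10000
= 236000 cm = 2360.0 m
= 2.360 km

2.360 km


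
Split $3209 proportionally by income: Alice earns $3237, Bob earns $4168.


Total income = 3237 + 4168 = $7405
Alice: $3209 × 3237/7405 = $1402.77
Bob: $3209 × 4168/7405 = $1806.23
= Alice: $1402.77, Bob: $1806.23

Alice: $1402.77, Bob: $1806.23


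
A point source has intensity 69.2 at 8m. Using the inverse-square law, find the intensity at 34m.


I₁d₁² = I₂d₂²
I₂ = I₁ × (d₁/d₂)²
= 69.2 × (8/34)²
= 69.2 × 64/1156
= 4428.8/1156
≈ 3.8311

3.8311


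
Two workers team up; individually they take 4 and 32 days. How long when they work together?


Rate of A = 1/4 per day
Rate of B = 1/32 per day
Combined rate = 1/4 + 1/32 = 36/128 ≈ 0.2813 per day
Days = 1 / combined rate = 128/36
≈ 3.56 days

3.56 days


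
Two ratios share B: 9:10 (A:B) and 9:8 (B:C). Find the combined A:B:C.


Match B: multiply A:B by 9 → 81:90
Multiply B:C by 10 → 90:80
Combined: 81:90:80
GCD = 1
= 81:90:80

81:90:80


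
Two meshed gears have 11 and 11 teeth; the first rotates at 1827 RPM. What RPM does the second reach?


Gear ratio = 11:11 = 1:1
RPM_B = RPM_A × (teeth_A / teeth_B)
= 1827 × (11/11)
= 1827.0 RPM

1827.0 RPM


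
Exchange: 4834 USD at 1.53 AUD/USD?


Amount × rate = 4834 × 1.53
= 7396.02 AUD

7396.02 AUD


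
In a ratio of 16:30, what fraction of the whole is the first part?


Total parts = 16 + 30 = 46
First part: 16/46 = 8/23
= 8/23

8/23


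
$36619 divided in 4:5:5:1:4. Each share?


Total parts = 4 + 5 + 5 + 1 + 4 = 19
Part 1: 36619 × 4/19 = 7709.26
Part 2: 36619 × 5/19 = 9636.58
Part 3: 36619 × 5/19 = 9636.58
Part 4: 36619 × 1/19 = 1927.32
Part 5: 36619 × 4/19 = 7709.26
= Part 1: $7709.26, Part 2: $9636.58, Part 3: $9636.58, Part 4: $1927.32, Part 5: $7709.26

Part 1: $7709.26, Part 2: $9636.58, Part 3: $9636.58, Part 4: $1927.32, Part 5: $7709.26


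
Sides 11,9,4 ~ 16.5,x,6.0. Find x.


Scale factor = 16.5/11 = 1.5
Missing side = 9 × 1.5
= 13.5

13.5


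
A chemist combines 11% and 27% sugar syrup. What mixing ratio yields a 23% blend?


Let x parts of 11% mix with y parts of 27%.
11x + 27y = 23(x + y)
11x + 27y = 23x + 23y
x(11 - 23) = y(23 - 27)
x/y = (27 - 23)/(23 - 11) = 4/12
Simplify: 1:3
= 1:3

1:3


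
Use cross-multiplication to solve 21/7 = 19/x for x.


Cross multiply: 21 × x = 7 × 19
21x = 133
x = 133 / 21
= 6.33

6.33


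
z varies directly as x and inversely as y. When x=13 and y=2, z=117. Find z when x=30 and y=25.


z = k·x/y
Solve for k using the known point: k = z·y/x = 117×2/13 = 234/13 = 18.0000
Now evaluate at x=30, y=25:
z = k × 30 / 25 = (234 × 30) / (13 × 25) = 7020/325
= 21.6000

21.6000


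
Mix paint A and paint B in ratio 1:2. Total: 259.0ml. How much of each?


Total parts = 1 + 2 = 3
paint A: 259.0 × 1/3 = 86.3ml
paint B: 259.0 × 2/3 = 172.7ml
= 86.3ml and 172.7ml

86.3ml and 172.7ml


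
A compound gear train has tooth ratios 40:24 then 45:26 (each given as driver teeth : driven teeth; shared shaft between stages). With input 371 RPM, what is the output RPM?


Stage 1: RPM_B = RPM_A × t_A/t_B = 371 × 40/24 = 14840/24 ≈ 618.33
B and C share a shaft → RPM_C = RPM_B
Stage 2: RPM_D = RPM_C × t_C/t_D = RPM_A × (t_A×t_C)/(t_B×t_D)
Overall ratio = (40×45)/(24×26) = 1800/624
RPM_D = 371 × 1800/624 = 667800/624
≈ 1070.19 RPM

1070.19 RPM


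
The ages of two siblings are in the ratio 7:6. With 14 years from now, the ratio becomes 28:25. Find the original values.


Let A = 7k, B = 6k.
(7k + 14) / (6k + 14) = 28/25
Cross-multiply: 25(7k + 14) = 28(6k + 14)
175k + 350 = 168k + 392
175k - 168k = 392 - 350
7k = 42
k = 42/7 = 6
A = 7×6 = 42, B = 6×6 = 36
= A = 42, B = 36

A = 42, B = 36


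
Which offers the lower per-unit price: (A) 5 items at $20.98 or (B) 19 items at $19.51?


Deal A: $20.98/5 = $4.1960/unit
Deal B: $19.51/19 = $1.0268/unit
B is cheaper per unit
= Deal B

Deal B


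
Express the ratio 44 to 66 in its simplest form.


GCD(44, 66) = 22
44/22 : 66/22
= 2:3

2:3


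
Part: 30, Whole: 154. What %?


Percentage = (part / whole) × 100
= (30 / 154) × 100
≈ 19.48%

19.48%


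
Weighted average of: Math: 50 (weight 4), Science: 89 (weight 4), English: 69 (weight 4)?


Numerator = 50×4 + 89×4 + 69×4
= 200 + 356 + 276
= 832
Total weight = 12
Weighted avg = 832/12
= 69.33

69.33


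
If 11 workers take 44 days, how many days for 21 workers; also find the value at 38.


Inverse proportion: x × y = constant
k = 11 × 44 = 484
At x=21: k/21 = 23.05
At x=38: k/38 = 12.74
= 23.05 and 12.74

23.05 and 12.74


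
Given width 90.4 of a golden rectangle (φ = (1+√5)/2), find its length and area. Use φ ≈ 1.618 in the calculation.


φ = (1 + √5) / 2 ≈ 1.618
Length = width × φ = 90.4 × 1.618 = 146.2672
≈ 146.27
Area = width × length = 90.4 × 146.2672 = 13222.55488 ≈ 13222.55
= Length: 146.27, Area: 13222.55

Length: 146.27, Area: 13222.55


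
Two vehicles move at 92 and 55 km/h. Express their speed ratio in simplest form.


Ratio = 92:55
GCD = 1
Simplified = 92:55
Time ratio (same distance) = 55:92
Speed ratio = 92:55

92:55


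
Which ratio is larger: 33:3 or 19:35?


33/3 = 11.0000
19/35 = 0.5429
11.0000 > 0.5429, so 33:3 is greater
= 33:3

33:3


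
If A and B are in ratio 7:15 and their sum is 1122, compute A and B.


Let A = 7k, B = 15k.
7k + 15k = 1122
22k = 1122 → k = 1122/22 = 51
A = 7×51 = 357, B = 15×51 = 765
= A = 357, B = 765

A = 357, B = 765


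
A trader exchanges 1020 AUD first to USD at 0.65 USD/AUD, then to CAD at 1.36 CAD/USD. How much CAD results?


Step 1: 1020 AUD × 0.65 = 663.00 USD
Step 2: 663.00 USD × 1.36 = 901.68 CAD
Implied rate AUD→CAD = 0.65 × 1.36 = 0.8840
= 901.68 CAD

901.68 CAD


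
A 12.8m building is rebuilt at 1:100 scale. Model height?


Model size = real / scale
= 12.8 / 100
= 0.1280 m

0.1280 m


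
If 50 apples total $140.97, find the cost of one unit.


Unit rate = total / quantity
= 140.97 / 50
= $2.82 per unit

$2.82 per unit


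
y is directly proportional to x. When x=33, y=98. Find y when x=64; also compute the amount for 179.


Direct proportion: y/x = constant
k = 98/33 ≈ 2.9697
y at x=64: k × 64 = 98 × 64 / 33 = 6272/33 ≈ 190.06
y at x=179: k × 179 = 98 × 179 / 33 = 17542/33 ≈ 531.58
= 190.06 and 531.58

190.06 and 531.58


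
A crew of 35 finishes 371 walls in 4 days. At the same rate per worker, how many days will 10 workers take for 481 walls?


Days ∝ work / workers, so d₂ = d₁ × (m₁/m₂) × (w₂/w₁)
Workers factor (inverse): 35/10 = 3.5000
Work factor (direct): 481/371 ≈ 1.2965
d₂ = 4 × 35/10 × 481/371 = (4 × 35 × 481) / (10 × 371) = 67340/3710
≈ 18.15 days

18.15 days


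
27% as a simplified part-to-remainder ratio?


27% means 27 parts out of 100; remainder = 73
Part : remainder = 27:73
GCD = 1
= 27:73

27:73


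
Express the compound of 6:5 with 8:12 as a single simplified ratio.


Compound ratio = (6×8) : (5×12)
= 48:60
GCD = 12
= 4:5

4:5


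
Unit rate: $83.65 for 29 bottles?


Unit rate = total / quantity
= 83.65 / 29
= $2.88 per unit

$2.88 per unit


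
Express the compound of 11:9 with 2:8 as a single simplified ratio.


Compound ratio = (11×2) : (9×8)
= 22:72
GCD = 2
= 11:36

11:36


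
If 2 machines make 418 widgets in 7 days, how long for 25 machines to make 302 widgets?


Days ∝ work / workers, so d₂ = d₁ × (m₁/m₂) × (w₂/w₁)
Workers factor (inverse): 2/25 = 0.0800
Work factor (direct): 302/418 ≈ 0.7225
d₂ = 7 × 2/25 × 302/418 = (7 × 2 × 302) / (25 × 418) = 4228/10450
≈ 0.40 days

0.40 days


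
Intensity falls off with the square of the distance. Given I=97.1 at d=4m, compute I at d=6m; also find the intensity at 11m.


I₁d₁² = I₂d₂²
I at 6m = 97.1 × (4/6)² = 97.1 × 16/36 = 1553.6/36 ≈ 43.1556
I at 11m = 97.1 × (4/11)² = 97.1 × 16/121 = 1553.6/121 ≈ 12.8397
= 43.1556 and 12.8397

43.1556 and 12.8397


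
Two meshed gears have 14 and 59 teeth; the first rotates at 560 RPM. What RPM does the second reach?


Gear ratio = 14:59 = 14:59
RPM_B = RPM_A × (teeth_A / teeth_B)
= 560 × (14/59)
= 132.9 RPM

132.9 RPM


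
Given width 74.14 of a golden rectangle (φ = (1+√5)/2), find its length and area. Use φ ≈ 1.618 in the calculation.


φ = (1 + √5) / 2 ≈ 1.618
Length = width × φ = 74.14 × 1.618 = 119.95852
≈ 119.96
Area = width × length = 74.14 × 119.95852 = 8893.7246728 ≈ 8893.72
= Length: 119.96, Area: 8893.72

Length: 119.96, Area: 8893.72


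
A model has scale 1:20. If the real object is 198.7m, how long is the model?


Model size = real / scale
= 198.7 / 20
= 9.9350 m

9.9350 m


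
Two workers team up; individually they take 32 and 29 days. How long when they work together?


Rate of A = 1/32 per day
Rate of B = 1/29 per day
Combined rate = 1/32 + 1/29 = 61/928 ≈ 0.0657 per day
Days = 1 / combined rate = 928/61
≈ 15.21 days

15.21 days


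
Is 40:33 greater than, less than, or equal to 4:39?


40/33 = 1.2121
4/39 = 0.1026
1.2121 > 0.1026, so 40:33 is greater
= greater than

greater than


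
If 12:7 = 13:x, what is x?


Cross multiply: 12 × x = 7 × 13
12x = 91
x = 91 / 12
= 7.58

7.58


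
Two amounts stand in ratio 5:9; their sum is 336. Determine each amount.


Let A = 5k, B = 9k.
5k + 9k = 336
14k = 336 → k = 336/14 = 24
A = 5×24 = 120, B = 9×24 = 216
= A = 120, B = 216

A = 120, B = 216


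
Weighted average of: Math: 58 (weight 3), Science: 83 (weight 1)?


Numerator = 58×3 + 83×1
= 174 + 83
= 257
Total weight = 4
Weighted avg = 257/4
= 64.25

64.25


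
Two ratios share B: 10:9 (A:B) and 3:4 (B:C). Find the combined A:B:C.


Match B: multiply A:B by 3 → 30:27
Multiply B:C by 9 → 27:36
Combined: 30:27:36
GCD = 3
= 10:9:12

10:9:12


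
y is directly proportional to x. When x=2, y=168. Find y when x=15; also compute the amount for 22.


Direct proportion: y/x = constant
k = 168/2 = 84.0000
y at x=15: k × 15 = 168 × 15 / 2 = 2520/2 = 1260.00
y at x=22: k × 22 = 168 × 22 / 2 = 3696/2 = 1848.00
= 1260.00 and 1848.00

1260.00 and 1848.00


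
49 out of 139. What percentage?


Percentage = (part / whole) × 100
= (49 / 139) × 100
≈ 35.25%

35.25%


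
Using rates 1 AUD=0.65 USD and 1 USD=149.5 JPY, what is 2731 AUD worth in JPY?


Step 1: 2731 AUD × 0.65 = 1775.15 USD
Step 2: 1775.15 USD × 149.5 = 265384.93 JPY
Implied rate AUD→JPY = 0.65 × 149.5 = 97.1750
= 265384.93 JPY

265384.93 JPY


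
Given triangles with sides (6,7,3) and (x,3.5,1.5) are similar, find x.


Scale factor = 3.5/7 = 0.5
Missing side = 6 × 0.5
= 3.0

3.0


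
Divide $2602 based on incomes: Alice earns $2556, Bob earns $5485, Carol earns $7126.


Total income = 2556 + 5485 + 7126 = $15167
Alice: $2602 × 2556/15167 = $438.50
Bob: $2602 × 5485/15167 = $940.99
Carol: $2602 × 7126/15167 = $1222.51
= Alice: $438.50, Bob: $940.99, Carol: $1222.51

Alice: $438.50, Bob: $940.99, Carol: $1222.51


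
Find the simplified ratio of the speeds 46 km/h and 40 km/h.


Ratio = 46:40
GCD = 2
Simplified = 23:20
Time ratio (same distance) = 20:23
Speed ratio = 23:20

23:20


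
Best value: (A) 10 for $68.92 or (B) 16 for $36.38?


Deal A: $68.92/10 = $6.8920/unit
Deal B: $36.38/16 = $2.2738/unit
B is cheaper per unit
= Deal B

Deal B


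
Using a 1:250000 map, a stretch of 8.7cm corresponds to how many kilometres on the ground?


Real distance = map distance × scale
= 8.7cm × 250000
= 2175000 cm = 21750.0 m
= 21.750 km

21.750 km


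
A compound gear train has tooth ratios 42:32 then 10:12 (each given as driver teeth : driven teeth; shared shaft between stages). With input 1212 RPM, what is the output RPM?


Stage 1: RPM_B = RPM_A × t_A/t_B = 1212 × 42/32 = 50904/32 = 1590.75
B and C share a shaft → RPM_C = RPM_B
Stage 2: RPM_D = RPM_C × t_C/t_D = RPM_A × (t_A×t_C)/(t_B×t_D)
Overall ratio = (42×10)/(32×12) = 420/384
RPM_D = 1212 × 420/384 = 509040/384
≈ 1325.63 RPM

1325.63 RPM


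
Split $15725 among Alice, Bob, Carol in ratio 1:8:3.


Total parts = 1 + 8 + 3 = 12
Alice: 15725 × 1/12 = 1310.42
Bob: 15725 × 8/12 = 10483.33
Carol: 15725 × 3/12 = 3931.25
= Alice: $1310.42, Bob: $10483.33, Carol: $3931.25

Alice: $1310.42, Bob: $10483.33, Carol: $3931.25


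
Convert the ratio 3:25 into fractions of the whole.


Total parts = 3 + 25 = 28
First part: 3/28 = 3/28
Second part: 25/28 = 25/28
= 3/28 and 25/28

3/28 and 25/28


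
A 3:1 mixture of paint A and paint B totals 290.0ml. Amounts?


Total parts = 3 + 1 = 4
paint A: 290.0 × 3/4 = 217.5ml
paint B: 290.0 × 1/4 = 72.5ml
= 217.5ml and 72.5ml

217.5ml and 72.5ml


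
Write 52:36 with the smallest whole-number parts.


GCD(52, 36) = 4
52/4 : 36/4
= 13:9

13:9


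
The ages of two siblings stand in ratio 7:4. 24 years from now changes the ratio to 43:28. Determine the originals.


Let A = 7k, B = 4k.
(7k + 24) / (4k + 24) = 43/28
Cross-multiply: 28(7k + 24) = 43(4k + 24)
196k + 672 = 172k + 1032
196k - 172k = 1032 - 672
24k = 360
k = 360/24 = 15
A = 7×15 = 105, B = 4×15 = 60
= A = 105, B = 60

A = 105, B = 60


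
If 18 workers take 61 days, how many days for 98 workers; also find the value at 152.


Inverse proportion: x × y = constant
k = 18 × 61 = 1098
At x=98: k/98 = 11.20
At x=152: k/152 = 7.22
= 11.20 and 7.22

11.20 and 7.22


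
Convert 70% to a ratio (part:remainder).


70% means 70 parts out of 100; remainder = 30
Part : remainder = 70:30
GCD = 10
= 7:3

7:3


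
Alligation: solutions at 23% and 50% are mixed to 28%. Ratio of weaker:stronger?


Let x parts of 23% mix with y parts of 50%.
23x + 50y = 28(x + y)
23x + 50y = 28x + 28y
x(23 - 28) = y(28 - 50)
x/y = (50 - 28)/(28 - 23) = 22/5
Simplify: 22:5
= 22:5

22:5


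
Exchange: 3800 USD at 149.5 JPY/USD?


Amount × rate = 3800 × 149.5
= 568100.00 JPY

568100.00 JPY


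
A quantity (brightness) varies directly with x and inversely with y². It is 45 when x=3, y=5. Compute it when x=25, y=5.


z = k·x/y²
Solve for k using the known point: k = z·y²/x = 45×25/3 = 1125/3 = 375.0000
Now evaluate at x=25, y=5:
z = k × 25 / 25 = (1125 × 25) / (3 × 25) = 28125/75
= 375.0000

375.0000


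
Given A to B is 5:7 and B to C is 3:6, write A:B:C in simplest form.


Match B: multiply A:B by 3 → 15:21
Multiply B:C by 7 → 21:42
Combined: 15:21:42
GCD = 3
= 5:7:14

5:7:14


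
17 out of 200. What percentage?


Percentage = (part / whole) × 100
= (17 / 200) × 100
= 8.50%

8.50%


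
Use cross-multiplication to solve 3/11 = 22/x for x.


Cross multiply: 3 × x = 11 × 22
3x = 242
x = 242 / 3
= 80.67

80.67


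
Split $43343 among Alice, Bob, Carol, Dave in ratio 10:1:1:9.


Total parts = 10 + 1 + 1 + 9 = 21
Alice: 43343 × 10/21 = 20639.52
Bob: 43343 × 1/21 = 2063.95
Carol: 43343 × 1/21 = 2063.95
Dave: 43343 × 9/21 = 18575.57
= Alice: $20639.52, Bob: $2063.95, Carol: $2063.95, Dave: $18575.57

Alice: $20639.52, Bob: $2063.95, Carol: $2063.95, Dave: $18575.57


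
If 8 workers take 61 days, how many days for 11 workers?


Inverse proportion: x × y = constant
k = 8 × 61 = 488
y₂ = k / 11 = 488 / 11
= 44.36

44.36


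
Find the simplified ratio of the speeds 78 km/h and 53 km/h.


Ratio = 78:53
GCD = 1
Simplified = 78:53
Time ratio (same distance) = 53:78
Speed ratio = 78:53

78:53


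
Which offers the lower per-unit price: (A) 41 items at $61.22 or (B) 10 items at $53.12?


Deal A: $61.22/41 = $1.4932/unit
Deal B: $53.12/10 = $5.3120/unit
A is cheaper per unit
= Deal A

Deal A


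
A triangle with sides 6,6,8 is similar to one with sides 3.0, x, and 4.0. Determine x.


Scale factor = 3.0/6 = 0.5
Missing side = 6 × 0.5
= 3.0

3.0


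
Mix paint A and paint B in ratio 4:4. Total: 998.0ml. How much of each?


Total parts = 4 + 4 = 8
paint A: 998.0 × 4/8 = 499.0ml
paint B: 998.0 × 4/8 = 499.0ml
= 499.0ml and 499.0ml

499.0ml and 499.0ml


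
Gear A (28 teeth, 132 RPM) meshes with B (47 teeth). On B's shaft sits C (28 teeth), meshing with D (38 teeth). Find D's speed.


Stage 1: RPM_B = RPM_A × t_A/t_B = 132 × 28/47 = 3696/47 ≈ 78.64
B and C share a shaft → RPM_C = RPM_B
Stage 2: RPM_D = RPM_C × t_C/t_D = RPM_A × (t_A×t_C)/(t_B×t_D)
Overall ratio = (28×28)/(47×38) = 784/1786
RPM_D = 132 × 784/1786 = 103488/1786
≈ 57.94 RPM

57.94 RPM


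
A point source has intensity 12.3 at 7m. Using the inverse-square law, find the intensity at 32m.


I₁d₁² = I₂d₂²
I₂ = I₁ × (d₁/d₂)²
= 12.3 × (7/32)²
= 12.3 × 49/1024
= 602.7/1024
≈ 0.5886

0.5886


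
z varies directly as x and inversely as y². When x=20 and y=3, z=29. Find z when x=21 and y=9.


z = k·x/y²
Solve for k using the known point: k = z·y²/x = 29×9/20 = 261/20 = 13.0500
Now evaluate at x=21, y=9:
z = k × 21 / 81 = (261 × 21) / (20 × 81) = 5481/1620
≈ 3.3833

3.3833


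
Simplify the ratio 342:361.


GCD(342, 361) = 19
342/19 : 361/19
= 18:19

18:19


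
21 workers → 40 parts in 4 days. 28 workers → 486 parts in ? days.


Days ∝ work / workers, so d₂ = d₁ × (m₁/m₂) × (w₂/w₁)
Workers factor (inverse): 21/28 = 0.7500
Work factor (direct): 486/40 = 12.1500
d₂ = 4 × 21/28 × 486/40 = (4 × 21 × 486) / (28 × 40) = 40824/1120
= 36.45 days

36.45 days


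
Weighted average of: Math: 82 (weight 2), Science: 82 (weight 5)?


Numerator = 82×2 + 82×5
= 164 + 410
= 574
Total weight = 7
Weighted avg = 574/7
= 82.00

82.00


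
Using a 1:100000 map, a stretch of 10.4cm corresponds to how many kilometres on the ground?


Real distance = map distance × scale
= 10.4cm × 100000
= 1040000 cm = 10400.0 m
= 10.400 km

10.400 km


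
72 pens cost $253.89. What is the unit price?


Unit rate = total / quantity
= 253.89 / 72
= $3.53 per unit

$3.53 per unit


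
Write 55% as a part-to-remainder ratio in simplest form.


55% means 55 parts out of 100; remainder = 45
Part : remainder = 55:45
GCD = 5
= 11:9

11:9


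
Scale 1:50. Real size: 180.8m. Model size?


Model size = real / scale
= 180.8 / 50
= 3.6160 m

3.6160 m


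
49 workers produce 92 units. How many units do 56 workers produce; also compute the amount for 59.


Direct proportion: y/x = constant
k = 92/49 ≈ 1.8776
y at x=56: k × 56 = 92 × 56 / 49 = 5152/49 ≈ 105.14
y at x=59: k × 59 = 92 × 59 / 49 = 5428/49 ≈ 110.78
= 105.14 and 110.78

105.14 and 110.78


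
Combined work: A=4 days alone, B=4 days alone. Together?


Rate of A = 1/4 per day
Rate of B = 1/4 per day
Combined rate = 1/4 + 1/4 = 8/16 = 0.5000 per day
Days = 1 / combined rate = 16/8
= 2.00 days

2.00 days


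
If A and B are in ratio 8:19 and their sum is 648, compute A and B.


Let A = 8k, B = 19k.
8k + 19k = 648
27k = 648 → k = 648/27 = 24
A = 8×24 = 192, B = 19×24 = 456
= A = 192, B = 456

A = 192, B = 456


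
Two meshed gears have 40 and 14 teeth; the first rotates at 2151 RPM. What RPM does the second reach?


Gear ratio = 40:14 = 20:7
RPM_B = RPM_A × (teeth_A / teeth_B)
= 2151 × (40/14)
= 6145.7 RPM

6145.7 RPM


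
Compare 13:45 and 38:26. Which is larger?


13/45 = 0.2889
38/26 = 1.4615
0.2889 < 1.4615, so 13:45 is less
= 38:26

38:26


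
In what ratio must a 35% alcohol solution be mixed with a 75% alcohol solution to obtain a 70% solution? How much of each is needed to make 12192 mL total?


Let x parts of 35% mix with y parts of 75%.
35x + 75y = 70(x + y)
35x + 75y = 70x + 70y
x(35 - 70) = y(70 - 75)
x/y = (75 - 70)/(70 - 35) = 5/35
Simplify: 1:7
Total parts = 8; one part = 12192/8 = 1524.00 mL
35% solution: 1×1524.00 = 1524.00 mL
75% solution: 7×1524.00 = 10668.00 mL
= ratio 1:7; 1524.00 mL and 10668.00 mL

ratio 1:7; 1524.00 mL and 10668.00 mL


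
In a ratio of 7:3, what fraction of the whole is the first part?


Total parts = 7 + 3 = 10
First part: 7/10 = 7/10
= 7/10

7/10


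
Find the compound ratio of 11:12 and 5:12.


Compound ratio = (11×5) : (12×12)
= 55:144
GCD = 1
= 55:144

55:144


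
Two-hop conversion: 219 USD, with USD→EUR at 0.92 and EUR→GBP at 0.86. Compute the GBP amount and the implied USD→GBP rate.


Step 1: 219 USD × 0.92 = 201.48 EUR
Step 2: 201.48 EUR × 0.86 = 173.27 GBP
Implied rate USD→GBP = 0.92 × 0.86 = 0.7912
= 173.27 GBP; implied rate 0.7912 GBP/USD

173.27 GBP; implied rate 0.7912 GBP/USD
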